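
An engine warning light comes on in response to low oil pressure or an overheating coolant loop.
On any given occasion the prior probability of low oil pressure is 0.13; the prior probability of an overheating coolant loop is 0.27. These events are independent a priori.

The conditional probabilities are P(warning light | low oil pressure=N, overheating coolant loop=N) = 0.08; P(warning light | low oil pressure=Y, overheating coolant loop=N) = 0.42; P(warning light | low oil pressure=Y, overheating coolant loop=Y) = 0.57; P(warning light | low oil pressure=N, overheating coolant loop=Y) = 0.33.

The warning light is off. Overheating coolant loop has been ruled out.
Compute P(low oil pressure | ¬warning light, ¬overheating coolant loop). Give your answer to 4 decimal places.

P(¬warning light | ¬overheating coolant loop) = 0.92·0.87 + 0.58·0.13 = 0.800400 + 0.075400 = 0.875800
Of this, 0.075400 comes from 0.58·0.13 (the low oil pressure=true cases).
Hence the posterior is 0.075400/0.875800 ≈ 0.0861.

P(low oil pressure | ¬warning light, ¬overheating coolant loop) ≈ 0.0861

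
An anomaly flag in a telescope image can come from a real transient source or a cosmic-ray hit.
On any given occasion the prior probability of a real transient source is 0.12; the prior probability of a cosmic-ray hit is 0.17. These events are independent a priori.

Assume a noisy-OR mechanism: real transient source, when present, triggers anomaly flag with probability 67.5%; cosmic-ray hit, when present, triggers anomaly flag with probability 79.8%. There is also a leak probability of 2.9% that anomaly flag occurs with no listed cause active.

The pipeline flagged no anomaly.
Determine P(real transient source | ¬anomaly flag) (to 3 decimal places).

Under noisy-OR, P(anomaly flag | causes) = 1 − (1−0.029)·∏(1−qᵢ) over the active causes.
P(¬anomaly flag) = 0.971*0.88*0.83 + 0.196142*0.88*0.17 + 0.315575*0.12*0.83 + 0.063746*0.12*0.17 = 0.709218 + 0.029343 + 0.031431 + 0.001300 = 0.771292
The real transient source-present share is 0.031431 + 0.001300 = 0.032731.
So P(real transient source | ¬anomaly flag) = 0.032731/0.771292 ≈ 0.042.

P(real transient source | ¬anomaly flag) ≈ 0.042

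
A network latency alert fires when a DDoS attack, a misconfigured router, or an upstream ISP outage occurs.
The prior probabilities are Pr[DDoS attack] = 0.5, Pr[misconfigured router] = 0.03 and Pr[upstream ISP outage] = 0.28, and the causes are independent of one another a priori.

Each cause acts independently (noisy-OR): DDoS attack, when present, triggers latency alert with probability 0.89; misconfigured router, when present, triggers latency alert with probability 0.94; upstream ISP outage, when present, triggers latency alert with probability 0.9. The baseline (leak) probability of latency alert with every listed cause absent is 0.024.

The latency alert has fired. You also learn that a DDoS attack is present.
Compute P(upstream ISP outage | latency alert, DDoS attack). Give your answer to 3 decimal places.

P(upstream ISP outage | latency alert, DDoS attack) ≈ 0.301

Under noisy-OR, P(latency alert | causes) = 1 − (1−0.024)·∏(1−qᵢ) over the active causes.
P(latency alert | DDoS attack) = 0.89264*0.97*0.72 + 0.989264*0.97*0.28 + 0.993558*0.03*0.72 + 0.999356*0.03*0.28 = 0.623420 + 0.268684 + 0.021461 + 0.008395 = 0.921960
Of this, 0.277079 comes from 0.268684 + 0.008395 (the upstream ISP outage=true cases).
P(upstream ISP outage | latency alert, DDoS attack) = 0.277079 / 0.921960 ≈ 0.301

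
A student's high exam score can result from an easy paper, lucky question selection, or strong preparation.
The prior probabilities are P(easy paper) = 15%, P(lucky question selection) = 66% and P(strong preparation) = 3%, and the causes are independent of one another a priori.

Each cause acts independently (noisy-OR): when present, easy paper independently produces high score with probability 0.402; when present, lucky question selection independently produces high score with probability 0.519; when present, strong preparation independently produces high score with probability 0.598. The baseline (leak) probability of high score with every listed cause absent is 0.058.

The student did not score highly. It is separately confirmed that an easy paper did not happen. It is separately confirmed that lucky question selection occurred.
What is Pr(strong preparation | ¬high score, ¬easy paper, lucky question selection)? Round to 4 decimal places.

Under noisy-OR, P(high score | causes) = 1 − (1−0.058)·∏(1−qᵢ) over the active causes.
P(¬high score | ¬easy paper, lucky question selection) = 0.453102·0.97 + 0.182147·0.03 = 0.439509 + 0.005464 = 0.444973
Restricting to configurations with strong preparation present: 0.182147·0.03 = 0.005464.
P(strong preparation | ¬high score, ¬easy paper, lucky question selection) = 0.005464 / 0.444973 ≈ 0.0123

Pr(strong preparation | ¬high score, ¬easy paper, lucky question selection) ≈ 0.0123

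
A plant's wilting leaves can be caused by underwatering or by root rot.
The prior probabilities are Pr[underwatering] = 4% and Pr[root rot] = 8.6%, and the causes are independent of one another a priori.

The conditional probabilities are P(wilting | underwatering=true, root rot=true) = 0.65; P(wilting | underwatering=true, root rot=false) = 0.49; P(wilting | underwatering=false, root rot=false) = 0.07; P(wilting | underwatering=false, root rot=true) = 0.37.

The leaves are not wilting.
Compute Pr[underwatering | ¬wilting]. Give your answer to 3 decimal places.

For the numerator, keep only underwatering=true terms: 0.018646 + 0.001204 = 0.019850
Normalizer over all consistent configurations: 0.93×0.96×0.914 + 0.63×0.96×0.086 + 0.51×0.04×0.914 + 0.35×0.04×0.086 = 0.887882
Posterior = 0.019850 / 0.887882 ≈ 0.022

Pr[underwatering | ¬wilting] ≈ 0.022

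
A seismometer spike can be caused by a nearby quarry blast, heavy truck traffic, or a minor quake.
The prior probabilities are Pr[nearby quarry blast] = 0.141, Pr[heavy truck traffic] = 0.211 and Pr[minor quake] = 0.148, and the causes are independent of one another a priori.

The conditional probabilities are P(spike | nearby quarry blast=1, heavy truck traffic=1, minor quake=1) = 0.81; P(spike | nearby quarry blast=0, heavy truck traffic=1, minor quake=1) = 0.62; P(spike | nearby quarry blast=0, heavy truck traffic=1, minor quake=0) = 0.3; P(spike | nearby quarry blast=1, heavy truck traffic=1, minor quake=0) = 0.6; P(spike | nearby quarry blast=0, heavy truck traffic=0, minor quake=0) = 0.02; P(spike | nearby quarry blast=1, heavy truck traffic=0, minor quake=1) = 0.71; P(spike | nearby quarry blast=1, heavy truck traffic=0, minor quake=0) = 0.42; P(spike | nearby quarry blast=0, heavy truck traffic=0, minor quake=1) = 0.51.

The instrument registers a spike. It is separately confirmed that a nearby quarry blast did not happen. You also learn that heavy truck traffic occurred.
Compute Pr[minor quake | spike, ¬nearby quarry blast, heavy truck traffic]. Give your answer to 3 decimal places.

Weight on minor quake=true, given the evidence: 0.62·0.148 = 0.091760
The normalizing constant is 0.3·0.852 + 0.62·0.148 = 0.347360
Posterior = 0.091760 / 0.347360 ≈ 0.264

Pr[minor quake | spike, ¬nearby quarry blast, heavy truck traffic] ≈ 0.264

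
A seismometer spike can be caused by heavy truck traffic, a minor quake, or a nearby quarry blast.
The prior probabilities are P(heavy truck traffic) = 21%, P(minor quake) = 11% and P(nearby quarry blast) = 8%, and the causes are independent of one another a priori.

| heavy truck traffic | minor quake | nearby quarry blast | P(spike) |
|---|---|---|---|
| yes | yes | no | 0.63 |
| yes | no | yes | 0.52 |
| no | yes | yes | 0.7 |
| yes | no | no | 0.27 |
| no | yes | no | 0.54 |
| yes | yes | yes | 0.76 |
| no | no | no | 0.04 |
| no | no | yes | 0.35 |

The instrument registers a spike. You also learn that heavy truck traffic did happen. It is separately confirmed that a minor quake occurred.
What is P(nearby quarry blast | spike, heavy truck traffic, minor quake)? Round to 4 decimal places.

Enumerate both values of nearby quarry blast and weight by the priors:
  P(spike | heavy truck traffic, minor quake) = 0.63×0.92 + 0.76×0.08
        = 0.579600 + 0.060800 = 0.640400
Keeping only the nearby quarry blast-present terms gives 0.060800, so
  P(nearby quarry blast | spike, heavy truck traffic, minor quake) = 0.060800 / 0.640400 ≈ 0.0949

P(nearby quarry blast | spike, heavy truck traffic, minor quake) ≈ 0.0949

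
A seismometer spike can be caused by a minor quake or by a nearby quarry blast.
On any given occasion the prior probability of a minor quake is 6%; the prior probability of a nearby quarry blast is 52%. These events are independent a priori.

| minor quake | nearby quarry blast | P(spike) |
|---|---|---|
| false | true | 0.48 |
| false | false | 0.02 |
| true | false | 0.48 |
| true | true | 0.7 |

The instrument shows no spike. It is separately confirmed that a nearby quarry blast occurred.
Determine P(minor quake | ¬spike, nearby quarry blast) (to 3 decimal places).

P(¬spike | nearby quarry blast) = 0.52*0.94 + 0.3*0.06 = 0.488800 + 0.018000 = 0.506800
Of this, 0.018000 comes from 0.3*0.06 (the minor quake=true cases).
So P(minor quake | ¬spike, nearby quarry blast) = 0.018000/0.506800 ≈ 0.036.

P(minor quake | ¬spike, nearby quarry blast) ≈ 0.036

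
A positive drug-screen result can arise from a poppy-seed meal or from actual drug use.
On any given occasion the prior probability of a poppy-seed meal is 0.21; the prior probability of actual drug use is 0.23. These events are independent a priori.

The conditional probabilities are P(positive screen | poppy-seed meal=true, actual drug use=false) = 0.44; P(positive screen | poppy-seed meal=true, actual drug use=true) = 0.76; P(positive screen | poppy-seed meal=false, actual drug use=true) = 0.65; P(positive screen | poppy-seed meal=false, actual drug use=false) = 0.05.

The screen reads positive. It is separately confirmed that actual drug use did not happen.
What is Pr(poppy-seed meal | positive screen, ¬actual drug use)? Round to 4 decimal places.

Pr(poppy-seed meal | positive screen, ¬actual drug use) ≈ 0.7005

P(positive screen | ¬actual drug use) = 0.05·0.79 + 0.44·0.21 = 0.039500 + 0.092400 = 0.131900
The poppy-seed meal-present share is 0.44·0.21 = 0.092400.
P(poppy-seed meal | positive screen, ¬actual drug use) = 0.092400 / 0.131900 ≈ 0.7005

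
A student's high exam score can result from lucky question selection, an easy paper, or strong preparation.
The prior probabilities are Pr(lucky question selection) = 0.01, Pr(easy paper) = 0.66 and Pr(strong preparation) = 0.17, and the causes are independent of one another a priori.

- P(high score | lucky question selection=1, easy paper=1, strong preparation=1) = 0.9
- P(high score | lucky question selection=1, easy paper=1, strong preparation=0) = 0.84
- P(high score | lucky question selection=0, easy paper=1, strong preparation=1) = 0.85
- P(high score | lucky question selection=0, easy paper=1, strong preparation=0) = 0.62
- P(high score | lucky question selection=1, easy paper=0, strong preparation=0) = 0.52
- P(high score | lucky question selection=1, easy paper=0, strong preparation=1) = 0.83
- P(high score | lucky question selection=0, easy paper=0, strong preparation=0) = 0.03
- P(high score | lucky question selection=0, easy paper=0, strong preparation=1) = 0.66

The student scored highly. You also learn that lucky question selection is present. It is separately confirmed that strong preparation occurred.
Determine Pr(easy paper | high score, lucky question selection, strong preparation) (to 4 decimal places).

Pr(easy paper | high score, lucky question selection, strong preparation) ≈ 0.6779

P(high score | lucky question selection, strong preparation) = 0.83·0.34 + 0.9·0.66 = 0.282200 + 0.594000 = 0.876200
The easy paper-present share is 0.9·0.66 = 0.594000.
So P(easy paper | high score, lucky question selection, strong preparation) = 0.594000/0.876200 ≈ 0.6779.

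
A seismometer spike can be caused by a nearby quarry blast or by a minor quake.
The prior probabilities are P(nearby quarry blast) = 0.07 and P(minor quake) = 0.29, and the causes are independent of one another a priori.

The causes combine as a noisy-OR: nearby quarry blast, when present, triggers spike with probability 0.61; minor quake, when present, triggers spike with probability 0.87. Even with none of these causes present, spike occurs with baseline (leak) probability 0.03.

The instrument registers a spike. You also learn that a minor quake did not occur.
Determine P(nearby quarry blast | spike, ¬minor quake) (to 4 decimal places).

P(nearby quarry blast | spike, ¬minor quake) ≈ 0.6093

Under noisy-OR, P(spike | causes) = 1 − (1−0.03)·∏(1−qᵢ) over the active causes.
Numerator (weight on configurations with nearby quarry blast): 0.6217·0.07 = 0.043519
Denominator P(spike | ¬minor quake): 0.03·0.93 + 0.6217·0.07 = 0.071419
P(nearby quarry blast | spike, ¬minor quake) = 0.043519/0.071419 ≈ 0.6093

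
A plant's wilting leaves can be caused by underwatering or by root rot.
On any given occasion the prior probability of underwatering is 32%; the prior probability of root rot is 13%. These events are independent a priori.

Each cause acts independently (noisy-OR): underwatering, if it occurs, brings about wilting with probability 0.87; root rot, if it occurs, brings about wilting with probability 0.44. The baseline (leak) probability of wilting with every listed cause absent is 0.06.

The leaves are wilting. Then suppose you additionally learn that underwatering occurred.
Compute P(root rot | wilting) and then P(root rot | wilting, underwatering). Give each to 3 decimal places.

P(root rot | wilting) ≈ 0.224; P(root rot | wilting, underwatering) ≈ 0.137

Under noisy-OR, P(wilting | causes) = 1 − (1−0.06)·∏(1−qᵢ) over the active causes.
P(wilting) = 0.06*0.68*0.87 + 0.4736*0.68*0.13 + 0.8778*0.32*0.87 + 0.931568*0.32*0.13 = 0.035496 + 0.041866 + 0.244380 + 0.038753 = 0.360495
The root rot-present share is 0.041866 + 0.038753 = 0.080619.
So P(root rot | wilting) = 0.080619/0.360495 ≈ 0.224.

Now condition on the additional information:
Sum P(wilting|·) weighted by the priors over both values of root rot:
  P(wilting | underwatering) = 0.8778×0.87 + 0.931568×0.13
        = 0.763686 + 0.121104 = 0.884790
The terms with root rot present sum to 0.121104, so
  P(root rot | wilting, underwatering) = 0.121104 / 0.884790 ≈ 0.137
— underwatering explains away the evidence for root rot.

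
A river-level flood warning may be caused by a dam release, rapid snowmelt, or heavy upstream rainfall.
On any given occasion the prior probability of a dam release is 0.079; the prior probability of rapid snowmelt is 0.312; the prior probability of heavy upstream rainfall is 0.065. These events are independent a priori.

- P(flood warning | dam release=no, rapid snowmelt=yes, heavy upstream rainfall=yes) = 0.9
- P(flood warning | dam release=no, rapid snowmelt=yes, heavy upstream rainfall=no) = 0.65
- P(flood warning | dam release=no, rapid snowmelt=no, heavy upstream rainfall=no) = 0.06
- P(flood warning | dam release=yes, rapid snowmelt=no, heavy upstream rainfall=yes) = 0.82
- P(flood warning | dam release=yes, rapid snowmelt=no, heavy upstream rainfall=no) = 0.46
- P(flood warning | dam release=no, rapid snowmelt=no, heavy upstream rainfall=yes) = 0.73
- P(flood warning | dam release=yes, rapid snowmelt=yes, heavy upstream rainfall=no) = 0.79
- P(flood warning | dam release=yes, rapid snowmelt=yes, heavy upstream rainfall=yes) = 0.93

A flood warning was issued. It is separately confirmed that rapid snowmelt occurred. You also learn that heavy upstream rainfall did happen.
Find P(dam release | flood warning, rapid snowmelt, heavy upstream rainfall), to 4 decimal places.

P(dam release | flood warning, rapid snowmelt, heavy upstream rainfall) ≈ 0.0814

Numerator (weight on configurations with dam release): 0.93×0.079 = 0.073470
Denominator P(flood warning | rapid snowmelt, heavy upstream rainfall): 0.9×0.921 + 0.93×0.079 = 0.902370
Posterior = 0.073470 / 0.902370 ≈ 0.0814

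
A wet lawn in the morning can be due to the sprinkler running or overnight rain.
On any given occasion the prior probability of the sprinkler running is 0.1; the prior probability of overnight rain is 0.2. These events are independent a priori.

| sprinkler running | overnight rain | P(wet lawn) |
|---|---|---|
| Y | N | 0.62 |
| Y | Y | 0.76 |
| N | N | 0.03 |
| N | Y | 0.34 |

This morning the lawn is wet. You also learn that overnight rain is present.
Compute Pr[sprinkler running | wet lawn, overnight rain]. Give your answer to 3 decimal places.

P(wet lawn | overnight rain) = 0.34×0.9 + 0.76×0.1 = 0.306000 + 0.076000 = 0.382000
Restricting to configurations with sprinkler running present: 0.76×0.1 = 0.076000.
P(sprinkler running | wet lawn, overnight rain) = 0.076000 / 0.382000 ≈ 0.199

Pr[sprinkler running | wet lawn, overnight rain] ≈ 0.199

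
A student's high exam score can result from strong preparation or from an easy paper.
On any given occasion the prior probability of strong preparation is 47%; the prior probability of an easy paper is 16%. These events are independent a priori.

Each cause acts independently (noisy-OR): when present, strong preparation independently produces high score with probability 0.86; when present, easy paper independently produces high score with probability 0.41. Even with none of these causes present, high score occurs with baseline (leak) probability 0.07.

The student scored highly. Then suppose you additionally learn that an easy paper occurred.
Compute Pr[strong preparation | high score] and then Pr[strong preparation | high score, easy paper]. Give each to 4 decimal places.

Pr[strong preparation | high score] ≈ 0.8560; Pr[strong preparation | high score, easy paper] ≈ 0.6446

Under noisy-OR, P(high score | causes) = 1 − (1−0.07)·∏(1−qᵢ) over the active causes.
By total probability over the 4 (strong preparation, easy paper) configurations:
  P(high score) = 0.07×0.53×0.84 + 0.4513×0.53×0.16 + 0.8698×0.47×0.84 + 0.923182×0.47×0.16
        = 0.031164 + 0.038270 + 0.343397 + 0.069423 = 0.482254
The terms with strong preparation present sum to 0.412820, so
  P(strong preparation | high score) = 0.412820 / 0.482254 ≈ 0.8560

Now also conditioning on easy paper=true:
P(high score | easy paper) = 0.4513·0.53 + 0.923182·0.47 = 0.239189 + 0.433896 = 0.673085
Of this, 0.433896 comes from 0.923182·0.47 (the strong preparation=true cases).
Hence the posterior is 0.433896/0.673085 ≈ 0.6446.
— easy paper explains away the evidence for strong preparation.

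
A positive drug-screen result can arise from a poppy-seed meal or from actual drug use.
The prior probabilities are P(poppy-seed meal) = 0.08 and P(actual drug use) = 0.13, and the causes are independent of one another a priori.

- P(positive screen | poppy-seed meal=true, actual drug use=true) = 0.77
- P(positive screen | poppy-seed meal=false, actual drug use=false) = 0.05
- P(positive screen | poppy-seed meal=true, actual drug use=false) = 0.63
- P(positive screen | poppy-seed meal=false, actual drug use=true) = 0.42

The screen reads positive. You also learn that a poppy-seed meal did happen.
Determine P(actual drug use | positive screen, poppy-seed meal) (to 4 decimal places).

Enumerate both values of actual drug use and weight by the priors:
  P(positive screen | poppy-seed meal) = 0.63·0.87 + 0.77·0.13
        = 0.548100 + 0.100100 = 0.648200
The terms with actual drug use present sum to 0.100100, so
  P(actual drug use | positive screen, poppy-seed meal) = 0.100100 / 0.648200 ≈ 0.1544

P(actual drug use | positive screen, poppy-seed meal) ≈ 0.1544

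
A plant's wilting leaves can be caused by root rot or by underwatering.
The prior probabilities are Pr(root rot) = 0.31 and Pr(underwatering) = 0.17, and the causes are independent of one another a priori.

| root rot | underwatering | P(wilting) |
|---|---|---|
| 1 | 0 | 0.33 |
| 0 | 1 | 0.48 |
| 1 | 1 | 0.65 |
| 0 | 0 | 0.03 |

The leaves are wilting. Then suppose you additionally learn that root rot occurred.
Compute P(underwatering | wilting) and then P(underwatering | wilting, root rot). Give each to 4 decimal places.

P(underwatering | wilting) ≈ 0.4701; P(underwatering | wilting, root rot) ≈ 0.2875

P(wilting) = 0.03×0.69×0.83 + 0.48×0.69×0.17 + 0.33×0.31×0.83 + 0.65×0.31×0.17 = 0.017181 + 0.056304 + 0.084909 + 0.034255 = 0.192649
The underwatering-present share is 0.056304 + 0.034255 = 0.090559.
P(underwatering | wilting) = 0.090559 / 0.192649 ≈ 0.4701

Now condition on the additional information:
By total probability over both values of underwatering:
  P(wilting | root rot) = 0.33*0.83 + 0.65*0.17
        = 0.273900 + 0.110500 = 0.384400
Keeping only the underwatering-present terms gives 0.110500, so
  P(underwatering | wilting, root rot) = 0.110500 / 0.384400 ≈ 0.2875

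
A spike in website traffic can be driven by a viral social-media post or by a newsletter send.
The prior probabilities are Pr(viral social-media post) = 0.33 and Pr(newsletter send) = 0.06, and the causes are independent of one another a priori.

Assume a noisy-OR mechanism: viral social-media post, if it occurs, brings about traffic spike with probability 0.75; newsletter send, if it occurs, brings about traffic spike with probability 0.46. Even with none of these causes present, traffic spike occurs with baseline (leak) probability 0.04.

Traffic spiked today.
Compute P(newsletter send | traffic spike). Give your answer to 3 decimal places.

Under noisy-OR, P(traffic spike | causes) = 1 − (1−0.04)·∏(1−qᵢ) over the active causes.
For the numerator, keep only newsletter send=true terms: 0.019360 + 0.017234 = 0.036594
Denominator P(traffic spike): 0.04*0.67*0.94 + 0.4816*0.67*0.06 + 0.76*0.33*0.94 + 0.8704*0.33*0.06 = 0.297538
Posterior = 0.036594 / 0.297538 ≈ 0.123

P(newsletter send | traffic spike) ≈ 0.123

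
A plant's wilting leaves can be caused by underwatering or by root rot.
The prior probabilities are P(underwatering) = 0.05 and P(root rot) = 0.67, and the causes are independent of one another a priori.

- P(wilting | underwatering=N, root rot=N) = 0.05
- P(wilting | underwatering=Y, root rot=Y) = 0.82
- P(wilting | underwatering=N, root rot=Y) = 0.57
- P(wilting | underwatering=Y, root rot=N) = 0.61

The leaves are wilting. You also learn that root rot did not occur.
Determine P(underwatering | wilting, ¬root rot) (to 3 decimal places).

By total probability over both values of underwatering:
  P(wilting | ¬root rot) = 0.05×0.95 + 0.61×0.05
        = 0.047500 + 0.030500 = 0.078000
Keeping only the underwatering-present terms gives 0.030500, so
  P(underwatering | wilting, ¬root rot) = 0.030500 / 0.078000 ≈ 0.391

P(underwatering | wilting, ¬root rot) ≈ 0.391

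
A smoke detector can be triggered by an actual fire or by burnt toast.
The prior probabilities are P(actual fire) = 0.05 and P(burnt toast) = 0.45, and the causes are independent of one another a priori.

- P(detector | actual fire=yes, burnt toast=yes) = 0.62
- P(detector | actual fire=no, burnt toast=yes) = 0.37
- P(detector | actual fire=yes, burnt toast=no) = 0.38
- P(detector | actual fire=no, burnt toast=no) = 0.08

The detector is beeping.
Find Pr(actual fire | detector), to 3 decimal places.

Weight on actual fire=true, given the evidence: 0.010450 + 0.013950 = 0.024400
Normalizer over all consistent configurations: 0.08*0.95*0.55 + 0.37*0.95*0.45 + 0.38*0.05*0.55 + 0.62*0.05*0.45 = 0.224375
Posterior = 0.024400 / 0.224375 ≈ 0.109

Pr(actual fire | detector) ≈ 0.109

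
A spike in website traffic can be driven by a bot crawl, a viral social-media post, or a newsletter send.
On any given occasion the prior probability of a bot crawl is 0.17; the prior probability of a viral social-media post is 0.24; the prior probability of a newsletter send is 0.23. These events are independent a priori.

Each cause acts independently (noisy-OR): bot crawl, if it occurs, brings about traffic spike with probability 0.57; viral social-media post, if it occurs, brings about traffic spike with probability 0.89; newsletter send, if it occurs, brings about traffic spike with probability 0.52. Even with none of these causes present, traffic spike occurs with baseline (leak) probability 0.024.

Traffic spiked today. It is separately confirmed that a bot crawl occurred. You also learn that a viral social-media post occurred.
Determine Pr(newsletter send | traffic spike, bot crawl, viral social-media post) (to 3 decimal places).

Pr(newsletter send | traffic spike, bot crawl, viral social-media post) ≈ 0.234

Under noisy-OR, P(traffic spike | causes) = 1 − (1−0.024)·∏(1−qᵢ) over the active causes.
Sum P(traffic spike|·) weighted by the priors over both values of newsletter send:
  P(traffic spike | bot crawl, viral social-media post) = 0.953835×0.77 + 0.977841×0.23
        = 0.734453 + 0.224903 = 0.959356
Configurations with newsletter send contribute 0.224903, so
  P(newsletter send | traffic spike, bot crawl, viral social-media post) = 0.224903 / 0.959356 ≈ 0.234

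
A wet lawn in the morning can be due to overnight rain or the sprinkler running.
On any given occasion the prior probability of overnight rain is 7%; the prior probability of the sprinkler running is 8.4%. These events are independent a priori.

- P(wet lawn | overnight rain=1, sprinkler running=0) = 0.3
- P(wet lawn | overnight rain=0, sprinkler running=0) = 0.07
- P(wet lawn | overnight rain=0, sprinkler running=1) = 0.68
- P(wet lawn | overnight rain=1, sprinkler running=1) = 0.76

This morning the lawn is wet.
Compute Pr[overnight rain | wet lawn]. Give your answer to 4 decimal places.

Pr[overnight rain | wet lawn] ≈ 0.1737

Numerator (weight on configurations with overnight rain): 0.019236 + 0.004469 = 0.023705
Normalizer over all consistent configurations: 0.07*0.93*0.916 + 0.68*0.93*0.084 + 0.3*0.07*0.916 + 0.76*0.07*0.084 = 0.136459
P(overnight rain | wet lawn) = 0.023705/0.136459 ≈ 0.1737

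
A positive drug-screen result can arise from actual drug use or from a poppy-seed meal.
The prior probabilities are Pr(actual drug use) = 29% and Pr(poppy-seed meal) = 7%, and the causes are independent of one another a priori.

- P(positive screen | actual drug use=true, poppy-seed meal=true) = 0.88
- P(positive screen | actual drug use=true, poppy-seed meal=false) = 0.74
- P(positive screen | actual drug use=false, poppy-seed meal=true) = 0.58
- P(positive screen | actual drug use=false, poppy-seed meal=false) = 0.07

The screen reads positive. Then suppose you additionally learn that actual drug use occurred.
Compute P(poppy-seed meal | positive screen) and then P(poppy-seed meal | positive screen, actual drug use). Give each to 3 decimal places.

Sum P(positive screen|·) weighted by the priors over the 4 (actual drug use, poppy-seed meal) configurations:
  P(positive screen) = 0.07×0.71×0.93 + 0.58×0.71×0.07 + 0.74×0.29×0.93 + 0.88×0.29×0.07
        = 0.046221 + 0.028826 + 0.199578 + 0.017864 = 0.292489
The terms with poppy-seed meal present sum to 0.046690, so
  P(poppy-seed meal | positive screen) = 0.046690 / 0.292489 ≈ 0.160

Now condition on the additional information:
Sum P(positive screen|·) weighted by the priors over both values of poppy-seed meal:
  P(positive screen | actual drug use) = 0.74*0.93 + 0.88*0.07
        = 0.688200 + 0.061600 = 0.749800
Configurations with poppy-seed meal contribute 0.061600, so
  P(poppy-seed meal | positive screen, actual drug use) = 0.061600 / 0.749800 ≈ 0.082

P(poppy-seed meal | positive screen) ≈ 0.160; P(poppy-seed meal | positive screen, actual drug use) ≈ 0.082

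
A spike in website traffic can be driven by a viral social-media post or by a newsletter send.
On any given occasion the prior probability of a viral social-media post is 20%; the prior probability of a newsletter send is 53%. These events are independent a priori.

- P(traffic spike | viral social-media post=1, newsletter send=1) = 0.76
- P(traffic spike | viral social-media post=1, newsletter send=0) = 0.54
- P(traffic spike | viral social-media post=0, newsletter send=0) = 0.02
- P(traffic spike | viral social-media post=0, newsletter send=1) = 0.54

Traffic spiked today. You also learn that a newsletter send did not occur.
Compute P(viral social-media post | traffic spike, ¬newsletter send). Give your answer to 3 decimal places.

P(viral social-media post | traffic spike, ¬newsletter send) ≈ 0.871

Weight on viral social-media post=true, given the evidence: 0.54*0.2 = 0.108000
Normalizer over all consistent configurations: 0.02*0.8 + 0.54*0.2 = 0.124000
Posterior = 0.108000 / 0.124000 ≈ 0.871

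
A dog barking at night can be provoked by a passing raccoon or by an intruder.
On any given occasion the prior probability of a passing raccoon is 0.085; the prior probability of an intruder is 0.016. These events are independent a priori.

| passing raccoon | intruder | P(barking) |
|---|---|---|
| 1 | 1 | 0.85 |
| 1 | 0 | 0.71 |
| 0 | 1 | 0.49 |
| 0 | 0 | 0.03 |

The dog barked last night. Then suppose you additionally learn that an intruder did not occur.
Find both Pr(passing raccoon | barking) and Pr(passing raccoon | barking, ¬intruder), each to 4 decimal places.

Pr(passing raccoon | barking) ≈ 0.6391; Pr(passing raccoon | barking, ¬intruder) ≈ 0.6874

Numerator (weight on configurations with passing raccoon): 0.059384 + 0.001156 = 0.060540
Normalizer over all consistent configurations: 0.03*0.915*0.984 + 0.49*0.915*0.016 + 0.71*0.085*0.984 + 0.85*0.085*0.016 = 0.094725
P(passing raccoon | barking) = 0.060540/0.094725 ≈ 0.6391

Now also conditioning on intruder≠true:
Weight on passing raccoon=true, given the evidence: 0.71×0.085 = 0.060350
Denominator P(barking | ¬intruder): 0.03×0.915 + 0.71×0.085 = 0.087800
Posterior = 0.060350 / 0.087800 ≈ 0.6874
Ruling out intruder raises the posterior on passing raccoon — the flip side of explaining away.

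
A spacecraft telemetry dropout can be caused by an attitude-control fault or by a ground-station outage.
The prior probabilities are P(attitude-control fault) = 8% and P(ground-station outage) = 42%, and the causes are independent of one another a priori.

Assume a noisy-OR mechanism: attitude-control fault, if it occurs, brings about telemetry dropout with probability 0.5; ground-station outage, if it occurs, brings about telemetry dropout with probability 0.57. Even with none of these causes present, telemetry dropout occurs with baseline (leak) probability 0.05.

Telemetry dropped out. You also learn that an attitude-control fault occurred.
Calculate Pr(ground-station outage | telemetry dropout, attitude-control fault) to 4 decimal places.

Under noisy-OR, P(telemetry dropout | causes) = 1 − (1−0.05)·∏(1−qᵢ) over the active causes.
By total probability over both values of ground-station outage:
  P(telemetry dropout | attitude-control fault) = 0.525×0.58 + 0.79575×0.42
        = 0.304500 + 0.334215 = 0.638715
Keeping only the ground-station outage-present terms gives 0.334215, so
  P(ground-station outage | telemetry dropout, attitude-control fault) = 0.334215 / 0.638715 ≈ 0.5233

Pr(ground-station outage | telemetry dropout, attitude-control fault) ≈ 0.5233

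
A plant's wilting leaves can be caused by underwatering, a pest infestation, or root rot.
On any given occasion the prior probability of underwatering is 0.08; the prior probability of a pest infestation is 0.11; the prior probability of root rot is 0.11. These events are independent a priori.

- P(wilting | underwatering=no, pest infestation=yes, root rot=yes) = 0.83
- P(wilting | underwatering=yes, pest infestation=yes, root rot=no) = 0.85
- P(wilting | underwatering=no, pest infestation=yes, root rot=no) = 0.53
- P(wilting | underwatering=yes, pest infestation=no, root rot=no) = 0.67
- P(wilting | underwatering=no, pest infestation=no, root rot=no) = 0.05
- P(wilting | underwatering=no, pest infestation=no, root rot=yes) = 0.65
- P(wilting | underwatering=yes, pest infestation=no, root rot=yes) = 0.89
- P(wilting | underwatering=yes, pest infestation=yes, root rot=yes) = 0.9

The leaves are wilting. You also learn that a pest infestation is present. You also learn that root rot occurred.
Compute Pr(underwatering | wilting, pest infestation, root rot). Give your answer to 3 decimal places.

For the numerator, keep only underwatering=true terms: 0.9*0.08 = 0.072000
Denominator P(wilting | pest infestation, root rot): 0.83*0.92 + 0.9*0.08 = 0.835600
P(underwatering | wilting, pest infestation, root rot) = 0.072000/0.835600 ≈ 0.086

Pr(underwatering | wilting, pest infestation, root rot) ≈ 0.086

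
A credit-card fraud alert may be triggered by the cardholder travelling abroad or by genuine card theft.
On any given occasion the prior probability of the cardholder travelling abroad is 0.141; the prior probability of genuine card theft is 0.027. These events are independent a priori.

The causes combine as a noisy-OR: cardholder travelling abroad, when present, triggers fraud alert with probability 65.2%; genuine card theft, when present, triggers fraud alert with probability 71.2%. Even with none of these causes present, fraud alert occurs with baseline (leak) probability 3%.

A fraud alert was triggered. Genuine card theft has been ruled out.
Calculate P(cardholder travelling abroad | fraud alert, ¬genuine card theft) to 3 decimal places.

Under noisy-OR, P(fraud alert | causes) = 1 − (1−0.03)·∏(1−qᵢ) over the active causes.
By total probability over both values of cardholder travelling abroad:
  P(fraud alert | ¬genuine card theft) = 0.03×0.859 + 0.66244×0.141
        = 0.025770 + 0.093404 = 0.119174
Keeping only the cardholder travelling abroad-present terms gives 0.093404, so
  P(cardholder travelling abroad | fraud alert, ¬genuine card theft) = 0.093404 / 0.119174 ≈ 0.784

P(cardholder travelling abroad | fraud alert, ¬genuine card theft) ≈ 0.784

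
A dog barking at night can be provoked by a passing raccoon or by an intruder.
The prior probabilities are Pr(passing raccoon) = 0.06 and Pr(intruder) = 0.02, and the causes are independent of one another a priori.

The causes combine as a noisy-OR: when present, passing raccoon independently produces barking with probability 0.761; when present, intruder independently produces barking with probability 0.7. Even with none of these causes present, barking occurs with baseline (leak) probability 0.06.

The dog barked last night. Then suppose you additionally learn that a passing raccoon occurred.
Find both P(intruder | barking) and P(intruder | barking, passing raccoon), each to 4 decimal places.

Under noisy-OR, P(barking | causes) = 1 − (1−0.06)·∏(1−qᵢ) over the active causes.
Weight on intruder=true, given the evidence: 0.013498 + 0.001119 = 0.014617
The normalizing constant is 0.06×0.94×0.98 + 0.718×0.94×0.02 + 0.77534×0.06×0.98 + 0.932602×0.06×0.02 = 0.115479
P(intruder | barking) = 0.014617/0.115479 ≈ 0.1266

Now condition on the additional information:
Sum P(barking|·) weighted by the priors over both values of intruder:
  P(barking | passing raccoon) = 0.77534×0.98 + 0.932602×0.02
        = 0.759833 + 0.018652 = 0.778485
Configurations with intruder contribute 0.018652, so
  P(intruder | barking, passing raccoon) = 0.018652 / 0.778485 ≈ 0.0240

P(intruder | barking) ≈ 0.1266; P(intruder | barking, passing raccoon) ≈ 0.0240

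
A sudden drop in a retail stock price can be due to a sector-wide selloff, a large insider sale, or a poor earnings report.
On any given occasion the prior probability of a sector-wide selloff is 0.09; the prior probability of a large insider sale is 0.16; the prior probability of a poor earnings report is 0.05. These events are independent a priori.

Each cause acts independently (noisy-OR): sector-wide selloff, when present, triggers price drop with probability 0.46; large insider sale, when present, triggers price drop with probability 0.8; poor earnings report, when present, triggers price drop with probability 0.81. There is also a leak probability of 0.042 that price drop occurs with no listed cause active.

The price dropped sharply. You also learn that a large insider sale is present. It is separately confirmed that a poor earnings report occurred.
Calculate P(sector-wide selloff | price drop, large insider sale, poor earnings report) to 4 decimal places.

P(sector-wide selloff | price drop, large insider sale, poor earnings report) ≈ 0.0914

Under noisy-OR, P(price drop | causes) = 1 − (1−0.042)·∏(1−qᵢ) over the active causes.
Numerator (weight on configurations with sector-wide selloff): 0.980342*0.09 = 0.088231
Denominator P(price drop | large insider sale, poor earnings report): 0.963596*0.91 + 0.980342*0.09 = 0.965103
Posterior = 0.088231 / 0.965103 ≈ 0.0914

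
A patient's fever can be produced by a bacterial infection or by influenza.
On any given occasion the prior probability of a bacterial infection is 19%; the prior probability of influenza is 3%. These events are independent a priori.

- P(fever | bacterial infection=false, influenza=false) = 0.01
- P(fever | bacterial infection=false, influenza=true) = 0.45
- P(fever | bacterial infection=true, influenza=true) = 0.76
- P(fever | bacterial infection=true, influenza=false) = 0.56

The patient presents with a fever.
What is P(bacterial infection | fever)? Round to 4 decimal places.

For the numerator, keep only bacterial infection=true terms: 0.103208 + 0.004332 = 0.107540
Denominator P(fever): 0.01·0.81·0.97 + 0.45·0.81·0.03 + 0.56·0.19·0.97 + 0.76·0.19·0.03 = 0.126332
P(bacterial infection | fever) = 0.107540/0.126332 ≈ 0.8512

P(bacterial infection | fever) ≈ 0.8512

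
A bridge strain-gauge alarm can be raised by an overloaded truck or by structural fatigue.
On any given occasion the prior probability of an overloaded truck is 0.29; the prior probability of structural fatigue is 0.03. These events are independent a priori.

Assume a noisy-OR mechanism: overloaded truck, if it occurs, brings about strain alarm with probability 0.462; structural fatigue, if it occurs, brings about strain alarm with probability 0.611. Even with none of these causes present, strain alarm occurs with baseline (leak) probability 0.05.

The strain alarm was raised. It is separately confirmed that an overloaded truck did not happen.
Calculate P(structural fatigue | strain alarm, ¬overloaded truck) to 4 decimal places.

Under noisy-OR, P(strain alarm | causes) = 1 − (1−0.05)·∏(1−qᵢ) over the active causes.
Weight on structural fatigue=true, given the evidence: 0.63045·0.03 = 0.018913
Denominator P(strain alarm | ¬overloaded truck): 0.05·0.97 + 0.63045·0.03 = 0.067413
Posterior = 0.018913 / 0.067413 ≈ 0.2806

P(structural fatigue | strain alarm, ¬overloaded truck) ≈ 0.2806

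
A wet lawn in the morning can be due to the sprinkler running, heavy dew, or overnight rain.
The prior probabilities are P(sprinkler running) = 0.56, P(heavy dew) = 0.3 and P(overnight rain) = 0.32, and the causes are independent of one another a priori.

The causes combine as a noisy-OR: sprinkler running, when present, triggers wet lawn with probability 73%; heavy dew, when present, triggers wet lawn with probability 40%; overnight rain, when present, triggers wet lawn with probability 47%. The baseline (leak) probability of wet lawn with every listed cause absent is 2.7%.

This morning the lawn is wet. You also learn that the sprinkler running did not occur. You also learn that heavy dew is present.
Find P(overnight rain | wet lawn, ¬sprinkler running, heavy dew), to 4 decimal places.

P(overnight rain | wet lawn, ¬sprinkler running, heavy dew) ≈ 0.4385

Under noisy-OR, P(wet lawn | causes) = 1 − (1−0.027)·∏(1−qᵢ) over the active causes.
Numerator (weight on configurations with overnight rain): 0.690586*0.32 = 0.220988
Normalizer over all consistent configurations: 0.4162*0.68 + 0.690586*0.32 = 0.504004
P(overnight rain | wet lawn, ¬sprinkler running, heavy dew) = 0.220988/0.504004 ≈ 0.4385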